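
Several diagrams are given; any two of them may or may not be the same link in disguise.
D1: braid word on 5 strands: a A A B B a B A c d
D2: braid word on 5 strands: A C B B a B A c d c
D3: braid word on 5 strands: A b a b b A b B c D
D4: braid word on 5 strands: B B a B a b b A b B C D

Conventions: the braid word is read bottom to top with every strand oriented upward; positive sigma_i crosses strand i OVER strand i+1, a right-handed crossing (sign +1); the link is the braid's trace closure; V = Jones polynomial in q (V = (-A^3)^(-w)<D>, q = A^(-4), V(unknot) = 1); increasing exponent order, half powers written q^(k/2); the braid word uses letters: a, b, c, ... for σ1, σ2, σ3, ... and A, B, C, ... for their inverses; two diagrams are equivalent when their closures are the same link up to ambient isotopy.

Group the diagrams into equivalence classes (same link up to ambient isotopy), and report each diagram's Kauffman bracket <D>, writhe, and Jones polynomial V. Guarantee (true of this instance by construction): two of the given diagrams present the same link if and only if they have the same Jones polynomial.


equivalence classes: {D1, D2} | {D3} | {D4}
D1 (bracket A^-2 - A^2 + 2A^6 - A^10 + A^14 - A^18; 10 crossings at w = -2): V = -q^-6 + q^-5 - q^-4 + 2q^-3 - q^-2 + q^-1
D2 (bracket A^-2 - A^2 + 2A^6 - A^10 + A^14 - A^18; 10 crossings at w = -2): V = -q^-6 + q^-5 - q^-4 + 2q^-3 - q^-2 + q^-1
D3 (bracket A^6; 10 crossings at w = +2): V = 1
V(D4) = -q^-3 + 2q^-2 - 2q^-1 + 3 - 2q + 2q^2 - q^3  (w -2, c 12, <D> = -A^-18 + 2A^-14 - 2A^-10 + 3A^-6 - 2A^-2 + 2A^2 - A^6)
key observation: V(q) takes 3 values over 4 diagrams, fixing the grouping


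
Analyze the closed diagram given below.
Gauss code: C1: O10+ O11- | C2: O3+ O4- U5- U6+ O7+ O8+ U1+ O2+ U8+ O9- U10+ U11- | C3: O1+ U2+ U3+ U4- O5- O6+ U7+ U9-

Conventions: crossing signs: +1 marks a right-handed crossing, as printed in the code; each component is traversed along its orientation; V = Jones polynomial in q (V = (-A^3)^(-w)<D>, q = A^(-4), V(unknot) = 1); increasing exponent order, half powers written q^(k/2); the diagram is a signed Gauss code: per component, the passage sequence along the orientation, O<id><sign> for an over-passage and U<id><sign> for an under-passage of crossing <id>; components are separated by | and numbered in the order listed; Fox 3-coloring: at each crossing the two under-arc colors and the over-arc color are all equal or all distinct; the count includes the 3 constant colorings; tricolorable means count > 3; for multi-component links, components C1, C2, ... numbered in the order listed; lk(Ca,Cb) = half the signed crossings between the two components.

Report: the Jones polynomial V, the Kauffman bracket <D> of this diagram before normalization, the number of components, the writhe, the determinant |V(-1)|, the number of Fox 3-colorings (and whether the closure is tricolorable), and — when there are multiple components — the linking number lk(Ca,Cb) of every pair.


V = 1 + q + q^2 + q^3
<D> = -A^-3 - A - A^5 - A^9 (w = +3)
3 components over 11 crossings, w = +3
lk(C1,C2): 0
lk(C1,C3) = 0
linking number lk(C2,C3) = +1
9 Fox colorings among 3^12, |V(-1)| = 0: tricolorable
why: w = +3 shifts under R1 moves; the (-A^3)^(-3) factor cancels that in V


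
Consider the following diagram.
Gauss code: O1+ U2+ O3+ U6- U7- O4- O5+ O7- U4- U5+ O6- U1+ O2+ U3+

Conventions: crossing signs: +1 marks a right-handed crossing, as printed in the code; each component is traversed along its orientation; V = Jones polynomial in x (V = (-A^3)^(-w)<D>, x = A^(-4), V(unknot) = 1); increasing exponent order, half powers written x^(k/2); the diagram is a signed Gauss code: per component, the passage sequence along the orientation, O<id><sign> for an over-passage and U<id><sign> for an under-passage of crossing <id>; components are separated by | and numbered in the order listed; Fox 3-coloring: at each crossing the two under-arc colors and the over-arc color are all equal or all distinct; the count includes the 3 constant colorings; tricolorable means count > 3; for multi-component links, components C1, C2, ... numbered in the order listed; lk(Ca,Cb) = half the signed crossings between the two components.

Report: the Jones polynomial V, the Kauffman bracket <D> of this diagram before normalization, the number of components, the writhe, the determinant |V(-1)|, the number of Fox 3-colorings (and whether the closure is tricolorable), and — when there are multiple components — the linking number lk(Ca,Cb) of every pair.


Jones polynomial: V(x) = x + x^3 - x^4
<D> = A^-13 - A^-9 - A^-1; writhe +1
components 1, writhe +1 (7 crossings)
3-colorings: 9 of 3^7, det 3 — tricolorable
note: V spans 3 powers of x: at least 3 crossings in any diagram


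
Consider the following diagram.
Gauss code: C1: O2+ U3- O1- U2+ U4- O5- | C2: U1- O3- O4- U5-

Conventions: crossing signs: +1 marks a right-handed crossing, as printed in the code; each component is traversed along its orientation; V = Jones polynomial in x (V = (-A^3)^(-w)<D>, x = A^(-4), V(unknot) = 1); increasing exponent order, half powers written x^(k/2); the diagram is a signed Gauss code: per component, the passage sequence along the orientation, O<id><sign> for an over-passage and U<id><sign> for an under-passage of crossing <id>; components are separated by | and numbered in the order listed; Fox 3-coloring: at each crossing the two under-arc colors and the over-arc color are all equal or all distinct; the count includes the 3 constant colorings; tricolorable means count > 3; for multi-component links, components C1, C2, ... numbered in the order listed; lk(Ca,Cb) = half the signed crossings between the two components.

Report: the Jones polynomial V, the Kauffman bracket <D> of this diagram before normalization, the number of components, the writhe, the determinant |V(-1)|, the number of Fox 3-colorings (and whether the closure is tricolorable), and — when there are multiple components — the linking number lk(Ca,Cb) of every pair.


V = -x^(-9/2) - x^(-5/2) + x^(-3/2) - x^(-1/2)
<D> = A^-7 - A^-3 + A + A^9 (w = -3)
2 components over 5 crossings, w = -3
lk(C1,C2): -2
3 Fox colorings among 3^5, |V(-1)| = 4: not tricolorable
why: the span of V is 4, within the link bound 5 + 2 - 1


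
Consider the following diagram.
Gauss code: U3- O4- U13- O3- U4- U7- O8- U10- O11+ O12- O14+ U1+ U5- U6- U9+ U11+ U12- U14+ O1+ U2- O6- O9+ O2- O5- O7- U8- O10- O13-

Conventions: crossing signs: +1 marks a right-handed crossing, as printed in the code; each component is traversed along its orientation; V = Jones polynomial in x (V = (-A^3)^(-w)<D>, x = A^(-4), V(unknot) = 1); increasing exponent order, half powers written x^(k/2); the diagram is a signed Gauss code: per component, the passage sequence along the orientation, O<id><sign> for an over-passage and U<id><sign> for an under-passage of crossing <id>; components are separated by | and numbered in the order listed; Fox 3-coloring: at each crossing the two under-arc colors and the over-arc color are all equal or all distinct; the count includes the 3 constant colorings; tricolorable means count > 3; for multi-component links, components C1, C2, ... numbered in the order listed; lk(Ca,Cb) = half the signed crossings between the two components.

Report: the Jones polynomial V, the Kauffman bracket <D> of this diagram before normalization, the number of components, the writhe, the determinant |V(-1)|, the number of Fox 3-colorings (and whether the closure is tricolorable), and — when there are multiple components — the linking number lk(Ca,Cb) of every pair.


V = x^-8 - 2x^-7 + x^-6 - 2x^-5 + 2x^-4 + x^-2
<D> = A^-10 + 2A^-2 - 2A^2 + A^6 - 2A^10 + A^14 (w = -6)
1 component over 14 crossings, w = -6
27 Fox colorings among 3^14, |V(-1)| = 9: tricolorable
why: w = -6 shifts under R1 moves; the (-A^3)^(6) factor cancels that in V


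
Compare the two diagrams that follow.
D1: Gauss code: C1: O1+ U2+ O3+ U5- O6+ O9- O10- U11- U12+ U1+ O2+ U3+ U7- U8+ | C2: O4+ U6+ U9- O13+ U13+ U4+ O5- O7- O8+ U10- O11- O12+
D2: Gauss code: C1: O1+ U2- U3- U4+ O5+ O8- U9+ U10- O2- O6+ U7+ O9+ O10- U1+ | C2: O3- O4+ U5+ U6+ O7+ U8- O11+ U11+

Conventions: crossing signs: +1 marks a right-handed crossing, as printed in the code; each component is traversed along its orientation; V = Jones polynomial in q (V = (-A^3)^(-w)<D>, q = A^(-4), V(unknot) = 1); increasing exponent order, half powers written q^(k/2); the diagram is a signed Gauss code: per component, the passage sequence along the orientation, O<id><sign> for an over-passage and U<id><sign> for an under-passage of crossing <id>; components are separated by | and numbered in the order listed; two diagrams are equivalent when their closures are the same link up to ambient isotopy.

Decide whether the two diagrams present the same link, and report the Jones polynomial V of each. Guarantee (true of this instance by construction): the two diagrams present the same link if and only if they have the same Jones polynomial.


equivalent: no
D1 (bracket -A^-5 + A^-1 - A^3 + 2A^7 + A^15; 13 crossings at w = +3): V = -q^(-3/2) - 2q^(1/2) + q^(3/2) - q^(5/2) + q^(7/2)
V(D2) = -q^(1/2) - q^(5/2)  (w +3, c 11, <D> = A^-1 + A^7)
key observation: 2 classes among 2 diagrams; unequal V(q) rules out equality


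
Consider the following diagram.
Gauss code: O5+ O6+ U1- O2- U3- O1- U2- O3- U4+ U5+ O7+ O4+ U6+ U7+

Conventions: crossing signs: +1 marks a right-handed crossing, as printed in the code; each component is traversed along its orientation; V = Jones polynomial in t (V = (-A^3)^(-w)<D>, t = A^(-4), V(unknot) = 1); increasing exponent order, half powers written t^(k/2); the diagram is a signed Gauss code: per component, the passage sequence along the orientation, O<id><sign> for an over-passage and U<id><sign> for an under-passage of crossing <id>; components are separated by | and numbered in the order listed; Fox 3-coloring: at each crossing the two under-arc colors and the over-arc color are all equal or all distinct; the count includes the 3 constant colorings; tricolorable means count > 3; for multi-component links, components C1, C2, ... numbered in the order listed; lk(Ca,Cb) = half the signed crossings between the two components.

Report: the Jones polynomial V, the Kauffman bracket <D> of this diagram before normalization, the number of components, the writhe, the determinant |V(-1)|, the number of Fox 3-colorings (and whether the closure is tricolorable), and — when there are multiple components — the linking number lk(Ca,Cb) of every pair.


V = -t^-3 + t^-2 - t^-1 + 3 - t + t^2 - t^3
<D> = A^-9 - A^-5 + A^-1 - 3A^3 + A^7 - A^11 + A^15 (w = +1)
1 component over 7 crossings, w = +1
27 Fox colorings among 3^7, |V(-1)| = 9: tricolorable
why: |V(-1)| = 9: so tricolorable, since 3 divides 9


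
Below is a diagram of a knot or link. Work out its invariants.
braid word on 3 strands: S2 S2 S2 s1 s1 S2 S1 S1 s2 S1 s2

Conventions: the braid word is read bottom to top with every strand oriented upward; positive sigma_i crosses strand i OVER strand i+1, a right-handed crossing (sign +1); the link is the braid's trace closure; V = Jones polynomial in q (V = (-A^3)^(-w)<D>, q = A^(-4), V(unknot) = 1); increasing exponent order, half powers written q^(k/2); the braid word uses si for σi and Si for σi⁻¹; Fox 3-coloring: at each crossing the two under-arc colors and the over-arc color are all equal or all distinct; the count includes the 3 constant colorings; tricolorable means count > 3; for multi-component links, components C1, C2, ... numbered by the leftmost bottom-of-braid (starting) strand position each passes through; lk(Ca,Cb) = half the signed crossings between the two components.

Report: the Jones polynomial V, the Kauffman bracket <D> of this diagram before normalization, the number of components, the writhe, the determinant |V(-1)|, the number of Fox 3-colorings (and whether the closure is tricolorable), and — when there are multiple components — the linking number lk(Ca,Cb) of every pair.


V = -q^(-13/2) + 2q^(-11/2) - 3q^(-9/2) + 3q^(-7/2) - 4q^(-5/2) + 3q^(-3/2) - 3q^(-1/2) + q^(1/2)
<D> = -A^-11 + 3A^-7 - 3A^-3 + 4A - 3A^5 + 3A^9 - 2A^13 + A^17 (w = -3)
2 components over 11 crossings, w = -3
lk(C1,C2): -2
3 Fox colorings among 3^11, |V(-1)| = 20: not tricolorable
why: w = -3 shifts under R1 moves; the (-A^3)^(3) factor cancels that in V


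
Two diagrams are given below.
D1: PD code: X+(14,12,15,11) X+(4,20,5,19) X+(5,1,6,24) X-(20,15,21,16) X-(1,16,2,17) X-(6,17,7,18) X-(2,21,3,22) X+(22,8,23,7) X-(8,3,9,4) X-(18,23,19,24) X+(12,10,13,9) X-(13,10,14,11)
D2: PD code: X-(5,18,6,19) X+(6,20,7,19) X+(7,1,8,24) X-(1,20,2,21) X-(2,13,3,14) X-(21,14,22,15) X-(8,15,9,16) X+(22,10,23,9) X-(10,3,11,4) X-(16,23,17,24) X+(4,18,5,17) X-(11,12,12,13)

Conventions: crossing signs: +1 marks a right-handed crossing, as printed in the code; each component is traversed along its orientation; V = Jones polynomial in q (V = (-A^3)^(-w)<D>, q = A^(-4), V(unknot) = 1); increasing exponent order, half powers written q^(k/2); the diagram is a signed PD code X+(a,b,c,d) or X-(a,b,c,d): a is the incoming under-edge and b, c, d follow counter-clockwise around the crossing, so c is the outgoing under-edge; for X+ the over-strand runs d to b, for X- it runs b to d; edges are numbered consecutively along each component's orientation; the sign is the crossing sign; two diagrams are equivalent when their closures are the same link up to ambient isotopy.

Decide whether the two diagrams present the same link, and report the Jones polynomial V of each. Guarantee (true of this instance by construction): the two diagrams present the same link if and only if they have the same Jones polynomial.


equivalent: yes
V(D1) = q^-5 - 2q^-4 + 2q^-3 - 2q^-2 + 2q^-1 - 1 + q  (w -2, c 12, <D> = A^-10 - A^-6 + 2A^-2 - 2A^2 + 2A^6 - 2A^10 + A^14)
D2 (bracket A^-16 - A^-12 + 2A^-8 - 2A^-4 + 2 - 2A^4 + A^8; 12 crossings at w = -4): V = q^-5 - 2q^-4 + 2q^-3 - 2q^-2 + 2q^-1 - 1 + q
why: Reidemeister moves carry D1 (12 crossings) to D2 (12)


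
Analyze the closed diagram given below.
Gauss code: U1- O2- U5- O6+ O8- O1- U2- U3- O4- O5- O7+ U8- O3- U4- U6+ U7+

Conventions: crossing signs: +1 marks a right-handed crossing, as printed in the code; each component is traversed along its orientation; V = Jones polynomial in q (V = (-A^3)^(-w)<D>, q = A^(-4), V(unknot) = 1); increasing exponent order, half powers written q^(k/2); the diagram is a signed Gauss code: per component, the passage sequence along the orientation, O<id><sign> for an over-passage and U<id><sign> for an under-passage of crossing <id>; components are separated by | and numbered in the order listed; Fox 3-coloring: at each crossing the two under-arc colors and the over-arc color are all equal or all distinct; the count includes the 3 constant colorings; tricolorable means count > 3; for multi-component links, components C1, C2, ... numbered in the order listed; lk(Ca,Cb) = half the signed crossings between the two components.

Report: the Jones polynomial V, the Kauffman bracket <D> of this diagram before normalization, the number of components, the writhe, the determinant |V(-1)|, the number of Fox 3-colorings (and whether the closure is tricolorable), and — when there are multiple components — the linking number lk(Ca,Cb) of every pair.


Jones polynomial: V(q) = -q^-6 + q^-5 - q^-4 + 2q^-3 - q^-2 + q^-1
<D> = A^-8 - A^-4 + 2 - A^4 + A^8 - A^12; writhe -4
components 1, writhe -4 (8 crossings)
3-colorings: 3 of 3^8, det 7 — not tricolorable
note: det 7 = |V(-1)|; not divisible by 3, so not tricolorable


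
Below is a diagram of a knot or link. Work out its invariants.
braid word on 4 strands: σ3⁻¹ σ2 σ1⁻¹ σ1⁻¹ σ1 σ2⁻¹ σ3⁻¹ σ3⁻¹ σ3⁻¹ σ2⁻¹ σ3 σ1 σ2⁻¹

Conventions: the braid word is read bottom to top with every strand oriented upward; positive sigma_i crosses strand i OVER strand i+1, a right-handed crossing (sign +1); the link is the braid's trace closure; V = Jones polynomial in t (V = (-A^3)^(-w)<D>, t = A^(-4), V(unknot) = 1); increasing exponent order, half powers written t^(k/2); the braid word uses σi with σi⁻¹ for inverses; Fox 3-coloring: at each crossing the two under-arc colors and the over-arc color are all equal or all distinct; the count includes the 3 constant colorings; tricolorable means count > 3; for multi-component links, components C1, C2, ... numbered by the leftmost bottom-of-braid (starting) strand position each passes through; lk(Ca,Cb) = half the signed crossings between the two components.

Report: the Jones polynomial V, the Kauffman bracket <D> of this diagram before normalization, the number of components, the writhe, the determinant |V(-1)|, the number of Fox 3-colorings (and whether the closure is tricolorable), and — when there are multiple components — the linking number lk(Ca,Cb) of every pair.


V = -t^-6 + t^-5 - t^-4 + 2t^-3 - t^-2 + t^-1
<D> = -A^-11 + A^-7 - 2A^-3 + A - A^5 + A^9 (w = -5)
1 component over 13 crossings, w = -5
3 Fox colorings among 3^13, |V(-1)| = 7: not tricolorable
why: the word shrinks to σ3⁻¹ σ2 σ1⁻¹ σ2⁻¹ σ3⁻¹ σ3⁻¹ σ3⁻¹ σ2⁻¹ σ3 σ1 σ2⁻¹ after cancelling


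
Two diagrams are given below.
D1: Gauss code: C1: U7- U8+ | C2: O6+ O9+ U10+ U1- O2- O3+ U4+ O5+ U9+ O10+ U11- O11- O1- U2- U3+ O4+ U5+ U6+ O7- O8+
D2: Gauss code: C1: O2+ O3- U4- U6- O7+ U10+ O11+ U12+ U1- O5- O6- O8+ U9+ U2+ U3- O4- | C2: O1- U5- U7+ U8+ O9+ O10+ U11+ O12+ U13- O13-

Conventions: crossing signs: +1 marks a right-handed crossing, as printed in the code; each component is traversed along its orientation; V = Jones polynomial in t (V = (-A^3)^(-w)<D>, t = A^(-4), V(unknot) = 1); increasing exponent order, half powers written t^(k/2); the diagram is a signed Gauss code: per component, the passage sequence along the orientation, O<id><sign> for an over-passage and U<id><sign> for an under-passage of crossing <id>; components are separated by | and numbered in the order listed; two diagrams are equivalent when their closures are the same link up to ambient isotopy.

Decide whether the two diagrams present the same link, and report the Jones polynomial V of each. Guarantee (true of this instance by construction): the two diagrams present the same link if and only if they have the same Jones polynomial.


equivalent: no
D1 (bracket -A^-9 + A^-1 + A^3 + A^7; 11 crossings at w = +3): V = -t^(1/2) - t^(3/2) - t^(5/2) + t^(9/2)
V(D2) = -t^(1/2) + t^(3/2) - t^(5/2) - t^(9/2)  (w +1, c 13, <D> = A^-15 + A^-7 - A^-3 + A)
key observation: 2 classes among 2 diagrams; unequal V(t) rules out equality


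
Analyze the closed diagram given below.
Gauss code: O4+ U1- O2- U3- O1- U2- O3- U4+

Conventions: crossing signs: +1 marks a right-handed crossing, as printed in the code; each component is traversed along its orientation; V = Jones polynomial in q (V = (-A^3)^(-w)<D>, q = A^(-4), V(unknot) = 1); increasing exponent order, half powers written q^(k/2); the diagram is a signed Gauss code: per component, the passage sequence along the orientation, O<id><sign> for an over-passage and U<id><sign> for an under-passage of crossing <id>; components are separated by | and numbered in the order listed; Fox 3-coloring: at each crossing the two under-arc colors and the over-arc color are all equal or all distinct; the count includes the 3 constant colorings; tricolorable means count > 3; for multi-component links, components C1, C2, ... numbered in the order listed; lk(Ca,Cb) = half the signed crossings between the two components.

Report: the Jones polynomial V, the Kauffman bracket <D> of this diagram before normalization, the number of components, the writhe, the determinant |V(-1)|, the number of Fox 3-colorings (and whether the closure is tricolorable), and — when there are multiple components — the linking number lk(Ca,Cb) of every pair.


V(q) = -q^-4 + q^-3 + q^-1
bracket: A^-2 + A^6 - A^10, w = -2
1 component, writhe -2, over 4 crossings
det 3, colorings 9 of 3^4 — tricolorable
observation: w = -2 shifts under R1 moves; the (-A^3)^(2) factor cancels that in V


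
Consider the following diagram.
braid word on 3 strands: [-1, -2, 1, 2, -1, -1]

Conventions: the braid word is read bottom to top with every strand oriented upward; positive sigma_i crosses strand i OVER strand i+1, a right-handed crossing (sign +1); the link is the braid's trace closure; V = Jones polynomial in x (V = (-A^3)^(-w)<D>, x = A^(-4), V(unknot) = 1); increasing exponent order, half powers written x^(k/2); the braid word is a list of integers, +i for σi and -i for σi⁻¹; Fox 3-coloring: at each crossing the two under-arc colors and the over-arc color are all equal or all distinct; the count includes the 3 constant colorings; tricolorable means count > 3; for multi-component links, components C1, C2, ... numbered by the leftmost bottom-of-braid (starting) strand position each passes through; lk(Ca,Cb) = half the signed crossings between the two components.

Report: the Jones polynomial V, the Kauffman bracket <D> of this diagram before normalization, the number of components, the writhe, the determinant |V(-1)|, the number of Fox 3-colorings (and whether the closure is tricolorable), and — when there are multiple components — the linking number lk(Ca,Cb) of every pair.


Jones polynomial: V(x) = -x^-4 + x^-3 + x^-1
<D> = A^-2 + A^6 - A^10; writhe -2
components 1, writhe -2 (6 crossings)
3-colorings: 9 of 3^6, det 3 — tricolorable
note: V spans 3 powers of x: at least 3 crossings in any diagram


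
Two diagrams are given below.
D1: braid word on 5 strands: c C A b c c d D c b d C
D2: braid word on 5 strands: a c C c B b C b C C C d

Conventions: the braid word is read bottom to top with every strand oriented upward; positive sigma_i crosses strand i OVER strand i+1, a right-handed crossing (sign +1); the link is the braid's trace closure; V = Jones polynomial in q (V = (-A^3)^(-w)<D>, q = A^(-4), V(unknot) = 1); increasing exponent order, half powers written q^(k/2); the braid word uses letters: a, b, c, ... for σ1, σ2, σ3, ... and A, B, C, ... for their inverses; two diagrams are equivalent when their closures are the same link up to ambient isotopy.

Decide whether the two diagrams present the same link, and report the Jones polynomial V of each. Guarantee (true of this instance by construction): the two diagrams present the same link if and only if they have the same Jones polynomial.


equivalent: no
D1 (bracket -A^-12 + A^-8 - A^-4 + 2 - A^4 + A^8; 12 crossings at w = +4): V = q - q^2 + 2q^3 - q^4 + q^5 - q^6
D2 (bracket A^4 + A^12 - A^16; 12 crossings at w = 0): V = -q^-4 + q^-3 + q^-1
key observation: V(q) takes 2 values over 2 diagrams, fixing the grouping


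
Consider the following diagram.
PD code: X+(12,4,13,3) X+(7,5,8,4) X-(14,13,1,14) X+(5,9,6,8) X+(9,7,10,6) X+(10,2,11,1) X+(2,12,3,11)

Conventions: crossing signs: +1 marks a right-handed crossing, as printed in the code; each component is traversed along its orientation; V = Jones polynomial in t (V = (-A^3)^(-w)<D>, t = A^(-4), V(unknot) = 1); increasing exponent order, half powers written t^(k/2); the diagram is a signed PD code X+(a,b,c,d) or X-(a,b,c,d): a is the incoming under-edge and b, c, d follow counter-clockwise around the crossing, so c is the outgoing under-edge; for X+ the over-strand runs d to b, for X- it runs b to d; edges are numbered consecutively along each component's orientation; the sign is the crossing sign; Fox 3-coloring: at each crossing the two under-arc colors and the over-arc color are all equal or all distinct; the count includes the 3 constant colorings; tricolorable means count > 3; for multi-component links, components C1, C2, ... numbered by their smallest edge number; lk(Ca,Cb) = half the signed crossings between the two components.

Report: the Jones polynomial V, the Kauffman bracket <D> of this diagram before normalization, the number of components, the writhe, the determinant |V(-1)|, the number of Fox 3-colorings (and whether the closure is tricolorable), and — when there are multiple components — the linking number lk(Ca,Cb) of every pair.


Jones polynomial: V(t) = t^2 + 2t^4 - 2t^5 + t^6 - 2t^7 + t^8
<D> = -A^-17 + 2A^-13 - A^-9 + 2A^-5 - 2A^-1 - A^7; writhe +5
components 1, writhe +5 (7 crossings)
3-colorings: 27 of 3^7, det 9 — tricolorable
note: V spans 6 powers of t: at least 6 crossings in any diagram


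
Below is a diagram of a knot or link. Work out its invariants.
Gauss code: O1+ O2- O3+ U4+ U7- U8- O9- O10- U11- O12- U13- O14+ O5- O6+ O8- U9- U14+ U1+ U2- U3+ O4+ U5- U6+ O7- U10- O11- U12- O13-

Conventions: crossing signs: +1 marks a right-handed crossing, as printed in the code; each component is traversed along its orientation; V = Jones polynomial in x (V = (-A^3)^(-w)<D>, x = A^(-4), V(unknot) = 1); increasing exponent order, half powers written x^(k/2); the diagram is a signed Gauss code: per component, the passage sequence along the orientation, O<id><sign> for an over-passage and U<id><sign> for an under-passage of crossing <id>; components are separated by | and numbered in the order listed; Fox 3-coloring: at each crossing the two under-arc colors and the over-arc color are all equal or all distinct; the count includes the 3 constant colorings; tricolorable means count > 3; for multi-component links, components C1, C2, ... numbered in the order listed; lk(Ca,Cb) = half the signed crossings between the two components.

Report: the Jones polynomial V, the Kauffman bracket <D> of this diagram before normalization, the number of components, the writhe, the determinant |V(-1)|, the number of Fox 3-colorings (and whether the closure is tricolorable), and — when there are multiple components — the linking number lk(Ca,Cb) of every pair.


Jones polynomial: V(x) = -x^-7 + x^-6 - x^-5 + x^-4 + x^-2
<D> = A^-4 + A^4 - A^8 + A^12 - A^16; writhe -4
components 1, writhe -4 (14 crossings)
3-colorings: 3 of 3^14, det 5 — not tricolorable
note: w = -4 shifts under R1 moves; the (-A^3)^(4) factor cancels that in V


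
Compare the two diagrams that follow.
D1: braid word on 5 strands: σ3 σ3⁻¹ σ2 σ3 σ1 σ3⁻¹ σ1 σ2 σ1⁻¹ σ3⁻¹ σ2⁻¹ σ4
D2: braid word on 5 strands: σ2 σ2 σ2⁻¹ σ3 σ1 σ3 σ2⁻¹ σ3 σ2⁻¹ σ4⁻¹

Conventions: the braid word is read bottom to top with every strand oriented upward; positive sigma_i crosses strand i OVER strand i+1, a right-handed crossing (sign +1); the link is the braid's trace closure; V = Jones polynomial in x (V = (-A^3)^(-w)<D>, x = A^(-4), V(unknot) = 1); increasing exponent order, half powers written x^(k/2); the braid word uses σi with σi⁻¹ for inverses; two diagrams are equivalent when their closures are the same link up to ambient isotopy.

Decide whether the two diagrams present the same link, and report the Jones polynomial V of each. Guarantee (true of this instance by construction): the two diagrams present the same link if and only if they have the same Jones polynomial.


equivalent: no
V(D1) = 1  (w +2, c 12, <D> = A^6)
V(D2) = x + x^3 - x^4  (w +2, c 10, <D> = -A^-10 + A^-6 + A^2)
why: V(x) takes 2 values over 2 diagrams, fixing the grouping


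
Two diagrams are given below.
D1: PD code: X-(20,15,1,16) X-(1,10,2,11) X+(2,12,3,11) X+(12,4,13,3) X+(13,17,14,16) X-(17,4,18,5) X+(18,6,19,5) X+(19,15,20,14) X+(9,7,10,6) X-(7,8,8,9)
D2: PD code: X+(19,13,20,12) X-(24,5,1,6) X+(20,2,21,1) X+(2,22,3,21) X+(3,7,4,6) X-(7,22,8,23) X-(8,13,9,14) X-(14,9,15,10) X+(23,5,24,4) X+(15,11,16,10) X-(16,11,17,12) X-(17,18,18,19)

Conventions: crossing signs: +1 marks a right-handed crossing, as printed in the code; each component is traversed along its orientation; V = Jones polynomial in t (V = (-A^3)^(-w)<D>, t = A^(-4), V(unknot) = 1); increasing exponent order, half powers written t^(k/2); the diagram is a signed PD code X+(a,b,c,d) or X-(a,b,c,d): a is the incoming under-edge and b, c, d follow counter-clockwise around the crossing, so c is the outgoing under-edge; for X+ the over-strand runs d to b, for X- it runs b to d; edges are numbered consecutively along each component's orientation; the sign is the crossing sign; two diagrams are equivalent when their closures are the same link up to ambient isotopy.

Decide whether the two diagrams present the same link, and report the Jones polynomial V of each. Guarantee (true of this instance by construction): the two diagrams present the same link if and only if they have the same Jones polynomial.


equivalent: yes
D1 (bracket A^6; 10 crossings at w = +2): V = 1
V(D2) = 1  (w 0, c 12, <D> = 1)
key observation: one V(t) for all 2 diagrams — one class (guaranteed)


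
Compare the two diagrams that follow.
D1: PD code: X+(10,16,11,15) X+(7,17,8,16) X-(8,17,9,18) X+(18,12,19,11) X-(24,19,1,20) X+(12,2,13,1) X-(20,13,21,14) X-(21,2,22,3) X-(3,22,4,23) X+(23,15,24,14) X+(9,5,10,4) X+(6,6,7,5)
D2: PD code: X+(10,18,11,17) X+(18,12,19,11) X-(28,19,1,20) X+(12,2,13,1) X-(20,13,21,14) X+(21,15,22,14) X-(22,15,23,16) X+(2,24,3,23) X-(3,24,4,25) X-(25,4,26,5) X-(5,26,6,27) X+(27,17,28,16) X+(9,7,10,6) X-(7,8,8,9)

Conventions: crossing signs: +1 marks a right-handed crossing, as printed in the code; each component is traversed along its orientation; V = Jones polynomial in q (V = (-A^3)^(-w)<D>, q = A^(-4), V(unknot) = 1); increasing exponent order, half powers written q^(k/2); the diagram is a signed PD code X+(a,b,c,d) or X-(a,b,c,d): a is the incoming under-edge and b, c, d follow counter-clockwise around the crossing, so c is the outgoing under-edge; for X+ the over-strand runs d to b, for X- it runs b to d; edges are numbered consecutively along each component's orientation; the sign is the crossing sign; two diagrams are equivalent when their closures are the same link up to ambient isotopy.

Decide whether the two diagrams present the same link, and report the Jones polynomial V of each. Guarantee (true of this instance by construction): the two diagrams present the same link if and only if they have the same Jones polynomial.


equivalent: yes
V(D1) = -q^-3 + 2q^-2 - 2q^-1 + 3 - 2q + 2q^2 - q^3  (w +2, c 12, <D> = -A^-6 + 2A^-2 - 2A^2 + 3A^6 - 2A^10 + 2A^14 - A^18)
D2 (bracket -A^-12 + 2A^-8 - 2A^-4 + 3 - 2A^4 + 2A^8 - A^12; 14 crossings at w = 0): V = -q^-3 + 2q^-2 - 2q^-1 + 3 - 2q + 2q^2 - q^3
why: from 12 to 14 crossings by R-moves: one link, two diagrams


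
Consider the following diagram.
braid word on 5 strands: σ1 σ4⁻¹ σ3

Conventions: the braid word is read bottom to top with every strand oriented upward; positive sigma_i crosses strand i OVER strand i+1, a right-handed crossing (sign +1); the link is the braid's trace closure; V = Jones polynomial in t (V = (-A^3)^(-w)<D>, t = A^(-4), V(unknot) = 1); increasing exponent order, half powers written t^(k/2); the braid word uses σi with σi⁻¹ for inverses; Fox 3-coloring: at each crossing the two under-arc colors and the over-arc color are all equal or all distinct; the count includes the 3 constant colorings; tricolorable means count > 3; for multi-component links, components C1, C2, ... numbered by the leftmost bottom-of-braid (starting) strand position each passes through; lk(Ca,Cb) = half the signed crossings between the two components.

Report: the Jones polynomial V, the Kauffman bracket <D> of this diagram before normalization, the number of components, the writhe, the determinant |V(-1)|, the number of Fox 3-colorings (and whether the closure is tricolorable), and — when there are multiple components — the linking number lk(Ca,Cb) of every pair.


Jones polynomial: V(t) = -t^(-1/2) - t^(1/2)
<D> = A + A^5; writhe +1
components 2, writhe +1 (3 crossings)
linking number lk(C1,C2) = 0
3-colorings: 9 of 3^3, det 0 — tricolorable
note: span 1 respects span(V) <= c + mu - 1 = 4 for this 2-component diagram


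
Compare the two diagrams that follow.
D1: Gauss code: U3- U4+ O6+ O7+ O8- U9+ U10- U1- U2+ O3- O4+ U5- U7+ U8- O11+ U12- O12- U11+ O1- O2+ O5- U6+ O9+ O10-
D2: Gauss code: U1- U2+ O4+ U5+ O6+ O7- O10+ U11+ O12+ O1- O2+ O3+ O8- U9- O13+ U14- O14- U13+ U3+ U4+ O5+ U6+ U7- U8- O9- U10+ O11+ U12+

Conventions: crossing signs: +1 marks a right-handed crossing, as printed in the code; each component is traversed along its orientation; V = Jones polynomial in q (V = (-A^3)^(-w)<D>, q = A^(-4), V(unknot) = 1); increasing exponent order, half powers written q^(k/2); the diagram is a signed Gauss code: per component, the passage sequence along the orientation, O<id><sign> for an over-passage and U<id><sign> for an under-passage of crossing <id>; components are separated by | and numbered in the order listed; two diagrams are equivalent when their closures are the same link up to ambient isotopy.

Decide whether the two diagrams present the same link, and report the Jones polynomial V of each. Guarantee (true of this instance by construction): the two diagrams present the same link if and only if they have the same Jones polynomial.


equivalent: no
V(D1) = 1  (w 0, c 12, <D> = 1)
V(D2) = q - q^2 + 2q^3 - q^4 + q^5 - q^6  [14 crossings, <D> = -A^-12 + A^-8 - A^-4 + 2 - A^4 + A^8, w = +4]
key observation: comparing 2 Jones polynomials yields 2 groups


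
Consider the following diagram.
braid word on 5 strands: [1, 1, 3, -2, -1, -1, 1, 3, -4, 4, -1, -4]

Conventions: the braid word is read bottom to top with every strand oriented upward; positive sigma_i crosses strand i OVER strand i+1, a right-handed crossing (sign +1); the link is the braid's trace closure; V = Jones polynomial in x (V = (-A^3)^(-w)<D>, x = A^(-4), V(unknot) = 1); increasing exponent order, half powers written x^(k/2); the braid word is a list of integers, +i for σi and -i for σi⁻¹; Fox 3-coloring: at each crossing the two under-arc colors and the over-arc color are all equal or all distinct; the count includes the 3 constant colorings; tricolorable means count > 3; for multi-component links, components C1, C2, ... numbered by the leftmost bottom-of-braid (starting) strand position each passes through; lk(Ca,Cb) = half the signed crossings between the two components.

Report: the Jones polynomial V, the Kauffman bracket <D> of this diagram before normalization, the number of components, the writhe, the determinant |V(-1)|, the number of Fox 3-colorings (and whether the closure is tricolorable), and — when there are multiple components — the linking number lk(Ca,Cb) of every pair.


V = 1 + x + x^2 + x^3
<D> = A^-12 + A^-8 + A^-4 + 1 (w = 0)
3 components over 12 crossings, w = 0
lk(C1,C2): 0
lk(C1,C3) = 0
linking number lk(C2,C3) = +1
9 Fox colorings among 3^12, |V(-1)| = 0: tricolorable
why: inverse pairs cancel, leaving σ1 σ1 σ3 σ2⁻¹ σ1⁻¹ σ3 σ1⁻¹ σ4⁻¹


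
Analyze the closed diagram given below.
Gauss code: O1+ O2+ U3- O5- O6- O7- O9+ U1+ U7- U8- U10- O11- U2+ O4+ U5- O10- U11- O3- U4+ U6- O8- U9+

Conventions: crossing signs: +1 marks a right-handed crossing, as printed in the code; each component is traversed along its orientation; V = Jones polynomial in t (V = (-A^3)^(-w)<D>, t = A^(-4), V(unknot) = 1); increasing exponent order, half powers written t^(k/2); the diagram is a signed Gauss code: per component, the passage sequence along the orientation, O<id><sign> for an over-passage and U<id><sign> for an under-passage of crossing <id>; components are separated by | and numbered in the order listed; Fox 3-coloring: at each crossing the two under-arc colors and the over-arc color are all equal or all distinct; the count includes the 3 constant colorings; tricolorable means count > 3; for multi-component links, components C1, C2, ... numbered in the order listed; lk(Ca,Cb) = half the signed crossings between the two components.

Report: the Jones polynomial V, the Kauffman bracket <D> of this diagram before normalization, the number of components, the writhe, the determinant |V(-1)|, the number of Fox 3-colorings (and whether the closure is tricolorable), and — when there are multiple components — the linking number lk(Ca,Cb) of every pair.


V = t^-5 - 2t^-4 + 2t^-3 - 2t^-2 + 2t^-1 - 1 + t
<D> = -A^-13 + A^-9 - 2A^-5 + 2A^-1 - 2A^3 + 2A^7 - A^11 (w = -3)
1 component over 11 crossings, w = -3
3 Fox colorings among 3^11, |V(-1)| = 11: not tricolorable
why: the span of V is 6, forcing >= 6 crossings in any diagram


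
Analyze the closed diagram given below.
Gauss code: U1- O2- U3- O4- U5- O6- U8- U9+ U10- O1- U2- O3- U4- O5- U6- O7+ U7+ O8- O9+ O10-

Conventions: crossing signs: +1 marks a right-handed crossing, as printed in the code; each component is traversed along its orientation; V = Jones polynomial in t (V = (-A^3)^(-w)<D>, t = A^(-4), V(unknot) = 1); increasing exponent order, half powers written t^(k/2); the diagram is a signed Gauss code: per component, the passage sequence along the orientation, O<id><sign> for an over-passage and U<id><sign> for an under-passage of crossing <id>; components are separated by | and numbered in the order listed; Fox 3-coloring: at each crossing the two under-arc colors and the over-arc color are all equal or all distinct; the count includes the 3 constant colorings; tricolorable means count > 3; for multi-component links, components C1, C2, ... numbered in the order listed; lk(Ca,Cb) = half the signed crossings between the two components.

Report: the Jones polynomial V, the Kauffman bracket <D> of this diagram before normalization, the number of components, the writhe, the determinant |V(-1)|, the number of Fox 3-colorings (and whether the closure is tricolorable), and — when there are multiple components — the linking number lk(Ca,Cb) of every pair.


V(t) = -t^-10 + t^-9 - t^-8 + t^-7 - t^-6 + t^-5 + t^-3
bracket: A^-6 + A^2 - A^6 + A^10 - A^14 + A^18 - A^22, w = -6
1 component, writhe -6, over 10 crossings
det 7, colorings 3 of 3^10 — not tricolorable
observation: |V(-1)| = 7: so not tricolorable, since 3 does not divide 7


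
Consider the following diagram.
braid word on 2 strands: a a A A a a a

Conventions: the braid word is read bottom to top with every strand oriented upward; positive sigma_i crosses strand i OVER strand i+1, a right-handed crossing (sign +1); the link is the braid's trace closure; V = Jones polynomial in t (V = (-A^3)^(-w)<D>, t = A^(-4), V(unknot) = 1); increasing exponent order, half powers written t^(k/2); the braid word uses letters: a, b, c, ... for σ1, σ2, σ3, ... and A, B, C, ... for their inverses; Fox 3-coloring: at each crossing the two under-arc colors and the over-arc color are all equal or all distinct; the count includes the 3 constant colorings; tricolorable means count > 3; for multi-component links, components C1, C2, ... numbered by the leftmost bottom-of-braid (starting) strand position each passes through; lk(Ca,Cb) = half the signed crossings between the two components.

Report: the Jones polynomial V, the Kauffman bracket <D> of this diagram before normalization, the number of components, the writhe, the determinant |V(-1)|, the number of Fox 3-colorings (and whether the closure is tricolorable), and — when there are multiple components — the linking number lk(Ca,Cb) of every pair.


Jones polynomial: V(t) = t + t^3 - t^4
<D> = A^-7 - A^-3 - A^5; writhe +3
components 1, writhe +3 (7 crossings)
3-colorings: 9 of 3^7, det 3 — tricolorable
note: det 3 = |V(-1)|; divisible by 3, so tricolorable


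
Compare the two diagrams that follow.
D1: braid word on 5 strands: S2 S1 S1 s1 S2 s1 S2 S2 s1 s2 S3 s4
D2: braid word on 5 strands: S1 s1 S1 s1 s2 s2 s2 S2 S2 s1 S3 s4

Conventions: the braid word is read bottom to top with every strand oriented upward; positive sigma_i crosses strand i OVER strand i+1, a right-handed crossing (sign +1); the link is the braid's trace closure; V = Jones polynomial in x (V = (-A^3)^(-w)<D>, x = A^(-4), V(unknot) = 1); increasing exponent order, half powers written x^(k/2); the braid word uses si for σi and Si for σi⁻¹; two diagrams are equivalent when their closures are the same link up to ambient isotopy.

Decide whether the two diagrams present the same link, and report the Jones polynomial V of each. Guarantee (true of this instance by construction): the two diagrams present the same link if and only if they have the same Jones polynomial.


equivalent: no
D1 (bracket A^-2 + A^6 - A^10; 12 crossings at w = -2): V = -x^-4 + x^-3 + x^-1
D2 (bracket A^6; 12 crossings at w = +2): V = 1
key observation: comparing 2 Jones polynomials yields 2 groups
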